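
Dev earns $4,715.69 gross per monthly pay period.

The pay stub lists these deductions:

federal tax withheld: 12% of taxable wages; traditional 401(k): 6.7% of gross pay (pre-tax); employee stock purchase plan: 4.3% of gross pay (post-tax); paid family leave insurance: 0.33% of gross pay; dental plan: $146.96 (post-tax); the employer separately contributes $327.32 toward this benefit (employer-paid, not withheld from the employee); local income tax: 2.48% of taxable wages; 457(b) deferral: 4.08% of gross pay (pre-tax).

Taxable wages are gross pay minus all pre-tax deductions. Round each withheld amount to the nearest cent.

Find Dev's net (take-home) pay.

$3,232.83

457(b) deferral: $4,715.69 × 0.0408 = $192.40
Traditional 401(k): $4,715.69 × 0.067 = $315.95
Pre-tax total = $192.40 + $315.95 = $508.35
Taxable wages = $4,715.69 − $508.35 = $4,207.34
Federal tax withheld: $4,207.34 × 0.12 = $504.88
Local income tax: $4,207.34 × 0.0248 = $104.34
Paid family leave insurance: $4,715.69 × 0.0033 = $15.56
Employee stock purchase plan: $4,715.69 × 0.043 = $202.77
Dental plan: $146.96
(Employer's $327.32 toward dental plan is not withheld from the employee.)
Total deductions = $192.40 + $315.95 + $504.88 + $104.34 + $15.56 + $202.77 + $146.96 = $1,482.86
Net pay = $4,715.69 − $1,482.86 = $3,232.83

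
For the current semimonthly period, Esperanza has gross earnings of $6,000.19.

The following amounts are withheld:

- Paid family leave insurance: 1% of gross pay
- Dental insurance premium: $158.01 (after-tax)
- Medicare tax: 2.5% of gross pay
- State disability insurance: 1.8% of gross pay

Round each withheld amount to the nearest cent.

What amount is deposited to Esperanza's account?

Medicare tax: $6,000.19 × 0.025 = $150.00
State disability insurance: $6,000.19 × 0.018 = $108.00
Paid family leave insurance: $6,000.19 × 0.01 = $60.00
Dental insurance premium: $158.01
Total deductions = $150.00 + $108.00 + $60.00 + $158.01 = $476.01
Net pay = $6,000.19 − $476.01 = $5,524.18

$5,524.18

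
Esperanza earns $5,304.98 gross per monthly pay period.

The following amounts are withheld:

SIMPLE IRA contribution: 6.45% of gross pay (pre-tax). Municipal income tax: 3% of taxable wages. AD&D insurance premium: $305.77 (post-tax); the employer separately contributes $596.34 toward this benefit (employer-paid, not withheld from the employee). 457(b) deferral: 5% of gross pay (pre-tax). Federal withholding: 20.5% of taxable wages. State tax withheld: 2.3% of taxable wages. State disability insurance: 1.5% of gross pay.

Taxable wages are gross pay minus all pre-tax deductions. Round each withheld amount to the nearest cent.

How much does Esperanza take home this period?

$3,100.25

457(b) deferral: $5,304.98 × 0.05 = $265.25
SIMPLE IRA contribution: $5,304.98 × 0.0645 = $342.17
Pre-tax total = $265.25 + $342.17 = $607.42
Taxable wages = $5,304.98 − $607.42 = $4,697.56
Federal withholding: $4,697.56 × 0.205 = $963.00
State tax withheld: $4,697.56 × 0.023 = $108.04
Municipal income tax: $4,697.56 × 0.03 = $140.93
State disability insurance: $5,304.98 × 0.015 = $79.57
AD&D insurance premium: $305.77
(Employer's $596.34 toward AD&D insurance premium is not withheld from the employee.)
Total deductions = $265.25 + $342.17 + $963.00 + $108.04 + $140.93 + $79.57 + $305.77 = $2,204.73
Net pay = $5,304.98 − $2,204.73 = $3,100.25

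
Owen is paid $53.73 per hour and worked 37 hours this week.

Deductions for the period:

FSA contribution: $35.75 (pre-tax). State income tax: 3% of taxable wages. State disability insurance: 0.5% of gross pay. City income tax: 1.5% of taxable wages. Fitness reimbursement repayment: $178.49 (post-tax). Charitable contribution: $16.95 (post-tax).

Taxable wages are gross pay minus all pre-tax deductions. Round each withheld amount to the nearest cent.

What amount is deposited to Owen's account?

Gross pay: 37 × $53.73 = $1988.01
FSA contribution: $35.75
Taxable wages = $1988.01 − $35.75 = $1952.26
City income tax: $1952.26 × 0.015 = $29.28
State income tax: $1952.26 × 0.03 = $58.57
State disability insurance: $1988.01 × 0.005 = $9.94
Charitable contribution: $16.95
Fitness reimbursement repayment: $178.49
Total deductions = $35.75 + $29.28 + $58.57 + $9.94 + $16.95 + $178.49 = $328.98
Net pay = $1988.01 − $328.98 = $1659.03

$1659.03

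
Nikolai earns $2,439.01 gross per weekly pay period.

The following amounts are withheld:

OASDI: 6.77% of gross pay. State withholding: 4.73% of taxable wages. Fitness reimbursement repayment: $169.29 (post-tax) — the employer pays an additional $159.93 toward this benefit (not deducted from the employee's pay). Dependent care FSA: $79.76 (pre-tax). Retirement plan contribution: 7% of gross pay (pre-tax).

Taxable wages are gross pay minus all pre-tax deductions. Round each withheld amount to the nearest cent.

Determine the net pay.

Dependent care FSA: $79.76
Retirement plan contribution: $2,439.01 × 0.07 = $170.73
Pre-tax total = $79.76 + $170.73 = $250.49
Taxable wages = $2,439.01 − $250.49 = $2,188.52
State withholding: $2,188.52 × 0.0473 = $103.52
OASDI: $2,439.01 × 0.0677 = $165.12
Fitness reimbursement repayment: $169.29
(Employer's $159.93 toward fitness reimbursement repayment is not withheld from the employee.)
Total deductions = $79.76 + $170.73 + $103.52 + $165.12 + $169.29 = $688.42
Net pay = $2,439.01 − $688.42 = $1,750.59

$1,750.59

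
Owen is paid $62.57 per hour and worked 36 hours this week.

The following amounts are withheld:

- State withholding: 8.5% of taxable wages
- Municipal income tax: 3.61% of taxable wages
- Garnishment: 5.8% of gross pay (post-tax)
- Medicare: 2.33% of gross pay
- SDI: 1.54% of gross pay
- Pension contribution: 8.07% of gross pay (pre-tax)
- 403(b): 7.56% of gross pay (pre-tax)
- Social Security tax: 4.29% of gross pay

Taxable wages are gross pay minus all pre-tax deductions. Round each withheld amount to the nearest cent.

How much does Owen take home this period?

$1,355.85

Gross pay: 36 × $62.57 = $2,252.52
403(b): $2,252.52 × 0.0756 = $170.29
Pension contribution: $2,252.52 × 0.0807 = $181.78
Pre-tax total = $170.29 + $181.78 = $352.07
Taxable wages = $2,252.52 − $352.07 = $1,900.45
State withholding: $1,900.45 × 0.085 = $161.54
Municipal income tax: $1,900.45 × 0.0361 = $68.61
Medicare: $2,252.52 × 0.0233 = $52.48
Social Security tax: $2,252.52 × 0.0429 = $96.63
SDI: $2,252.52 × 0.0154 = $34.69
Garnishment: $2,252.52 × 0.058 = $130.65
Total deductions = $170.29 + $181.78 + $161.54 + $68.61 + $52.48 + $96.63 + $34.69 + $130.65 = $896.67
Net pay = $2,252.52 − $896.67 = $1,355.85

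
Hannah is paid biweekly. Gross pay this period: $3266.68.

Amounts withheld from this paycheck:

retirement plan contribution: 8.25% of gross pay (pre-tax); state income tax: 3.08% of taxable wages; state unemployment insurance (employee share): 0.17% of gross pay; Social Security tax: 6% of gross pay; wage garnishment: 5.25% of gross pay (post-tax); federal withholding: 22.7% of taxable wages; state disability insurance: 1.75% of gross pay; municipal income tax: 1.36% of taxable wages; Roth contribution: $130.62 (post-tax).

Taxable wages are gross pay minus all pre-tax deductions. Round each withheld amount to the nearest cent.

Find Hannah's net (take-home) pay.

Retirement plan contribution: $3266.68 × 0.0825 = $269.50
Taxable wages = $3266.68 − $269.50 = $2997.18
Federal withholding: $2997.18 × 0.227 = $680.36
Municipal income tax: $2997.18 × 0.0136 = $40.76
State income tax: $2997.18 × 0.0308 = $92.31
Social Security tax: $3266.68 × 0.06 = $196.00
State unemployment insurance (employee share): $3266.68 × 0.0017 = $5.55
State disability insurance: $3266.68 × 0.0175 = $57.17
Roth contribution: $130.62
Wage garnishment: $3266.68 × 0.0525 = $171.50
Total deductions = $269.50 + $680.36 + $40.76 + $92.31 + $196.00 + $5.55 + $57.17 + $130.62 + $171.50 = $1643.77
Net pay = $3266.68 − $1643.77 = $1622.91

$1622.91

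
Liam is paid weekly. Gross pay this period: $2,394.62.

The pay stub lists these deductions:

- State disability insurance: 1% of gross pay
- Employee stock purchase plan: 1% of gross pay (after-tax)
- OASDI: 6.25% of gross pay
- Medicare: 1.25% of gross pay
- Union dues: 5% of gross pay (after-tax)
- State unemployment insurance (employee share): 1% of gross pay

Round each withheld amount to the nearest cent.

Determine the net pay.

$2,023.45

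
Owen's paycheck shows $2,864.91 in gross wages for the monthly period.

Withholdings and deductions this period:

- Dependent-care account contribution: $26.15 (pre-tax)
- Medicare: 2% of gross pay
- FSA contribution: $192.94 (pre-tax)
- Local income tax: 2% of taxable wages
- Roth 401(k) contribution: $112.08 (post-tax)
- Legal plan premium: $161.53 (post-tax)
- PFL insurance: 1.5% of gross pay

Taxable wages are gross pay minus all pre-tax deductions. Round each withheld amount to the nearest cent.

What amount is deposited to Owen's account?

$2,219.02

Dependent-care account contribution: $26.15
FSA contribution: $192.94
Pre-tax total = $26.15 + $192.94 = $219.09
Taxable wages = $2,864.91 − $219.09 = $2,645.82
Local income tax: $2,645.82 × 0.02 = $52.92
PFL insurance: $2,864.91 × 0.015 = $42.97
Medicare: $2,864.91 × 0.02 = $57.30
Roth 401(k) contribution: $112.08
Legal plan premium: $161.53
Total deductions = $26.15 + $192.94 + $52.92 + $42.97 + $57.30 + $112.08 + $161.53 = $645.89
Net pay = $2,864.91 − $645.89 = $2,219.02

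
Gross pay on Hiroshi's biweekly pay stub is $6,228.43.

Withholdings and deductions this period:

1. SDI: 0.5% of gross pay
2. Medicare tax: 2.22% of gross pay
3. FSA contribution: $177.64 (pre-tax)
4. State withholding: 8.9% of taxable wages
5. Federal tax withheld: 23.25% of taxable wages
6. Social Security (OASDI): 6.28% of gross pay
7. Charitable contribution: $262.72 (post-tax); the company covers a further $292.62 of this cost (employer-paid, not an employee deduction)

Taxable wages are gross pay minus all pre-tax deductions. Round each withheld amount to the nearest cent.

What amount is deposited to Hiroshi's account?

$3,282.18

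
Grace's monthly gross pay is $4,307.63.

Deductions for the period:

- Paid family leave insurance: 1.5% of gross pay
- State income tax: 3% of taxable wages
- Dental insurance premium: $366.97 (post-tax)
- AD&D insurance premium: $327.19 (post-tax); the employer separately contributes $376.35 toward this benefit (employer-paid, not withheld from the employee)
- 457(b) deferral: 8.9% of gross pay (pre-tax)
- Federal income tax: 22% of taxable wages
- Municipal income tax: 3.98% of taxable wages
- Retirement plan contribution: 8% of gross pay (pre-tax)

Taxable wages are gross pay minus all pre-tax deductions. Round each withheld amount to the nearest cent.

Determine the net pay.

Retirement plan contribution: $4,307.63 × 0.08 = $344.61
457(b) deferral: $4,307.63 × 0.089 = $383.38
Pre-tax total = $344.61 + $383.38 = $727.99
Taxable wages = $4,307.63 − $727.99 = $3,579.64
Federal income tax: $3,579.64 × 0.22 = $787.52
Municipal income tax: $3,579.64 × 0.0398 = $142.47
State income tax: $3,579.64 × 0.03 = $107.39
Paid family leave insurance: $4,307.63 × 0.015 = $64.61
Dental insurance premium: $366.97
AD&D insurance premium: $327.19
(Employer's $376.35 toward AD&D insurance premium is not withheld from the employee.)
Total deductions = $344.61 + $383.38 + $787.52 + $142.47 + $107.39 + $64.61 + $366.97 + $327.19 = $2,524.14
Net pay = $4,307.63 − $2,524.14 = $1,783.49

$1,783.49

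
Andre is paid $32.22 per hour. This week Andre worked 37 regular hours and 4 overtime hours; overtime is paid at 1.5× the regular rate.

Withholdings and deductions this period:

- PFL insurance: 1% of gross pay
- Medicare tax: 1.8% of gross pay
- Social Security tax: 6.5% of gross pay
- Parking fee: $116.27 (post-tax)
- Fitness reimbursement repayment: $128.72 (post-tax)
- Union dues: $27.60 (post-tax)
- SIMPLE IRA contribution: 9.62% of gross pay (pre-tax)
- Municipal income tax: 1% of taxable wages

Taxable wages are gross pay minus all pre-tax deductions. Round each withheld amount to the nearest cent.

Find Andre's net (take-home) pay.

$838.23

Regular pay: 37 × $32.22 = $1192.14
Overtime pay: 4 × $32.22 × 1.5 = $193.32
Gross pay = $1192.14 + $193.32 = $1385.46
SIMPLE IRA contribution: $1385.46 × 0.0962 = $133.28
Taxable wages = $1385.46 − $133.28 = $1252.18
Municipal income tax: $1252.18 × 0.01 = $12.52
Medicare tax: $1385.46 × 0.018 = $24.94
Social Security tax: $1385.46 × 0.065 = $90.05
PFL insurance: $1385.46 × 0.01 = $13.85
Fitness reimbursement repayment: $128.72
Parking fee: $116.27
Union dues: $27.60
Total deductions = $133.28 + $12.52 + $24.94 + $90.05 + $13.85 + $128.72 + $116.27 + $27.60 = $547.23
Net pay = $1385.46 − $547.23 = $838.23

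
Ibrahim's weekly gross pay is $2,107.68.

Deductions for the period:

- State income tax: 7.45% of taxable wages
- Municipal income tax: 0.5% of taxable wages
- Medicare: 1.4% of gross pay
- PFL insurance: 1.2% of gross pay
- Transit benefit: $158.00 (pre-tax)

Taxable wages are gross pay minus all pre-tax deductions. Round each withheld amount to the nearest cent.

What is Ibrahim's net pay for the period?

$1,739.88

Transit benefit: $158.00
Taxable wages = $2,107.68 − $158.00 = $1,949.68
Municipal income tax: $1,949.68 × 0.005 = $9.75
State income tax: $1,949.68 × 0.0745 = $145.25
PFL insurance: $2,107.68 × 0.012 = $25.29
Medicare: $2,107.68 × 0.014 = $29.51
Total deductions = $158.00 + $9.75 + $145.25 + $25.29 + $29.51 = $367.80
Net pay = $2,107.68 − $367.80 = $1,739.88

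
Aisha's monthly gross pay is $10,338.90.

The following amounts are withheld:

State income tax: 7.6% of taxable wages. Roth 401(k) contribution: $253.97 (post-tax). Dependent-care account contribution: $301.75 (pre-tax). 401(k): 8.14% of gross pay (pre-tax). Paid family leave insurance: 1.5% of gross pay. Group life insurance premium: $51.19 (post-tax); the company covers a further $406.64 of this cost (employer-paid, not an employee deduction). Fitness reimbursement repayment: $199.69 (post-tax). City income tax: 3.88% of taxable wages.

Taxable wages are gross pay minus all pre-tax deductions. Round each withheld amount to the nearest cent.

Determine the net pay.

401(k): $10,338.90 × 0.0814 = $841.59
Dependent-care account contribution: $301.75
Pre-tax total = $841.59 + $301.75 = $1,143.34
Taxable wages = $10,338.90 − $1,143.34 = $9,195.56
State income tax: $9,195.56 × 0.076 = $698.86
City income tax: $9,195.56 × 0.0388 = $356.79
Paid family leave insurance: $10,338.90 × 0.015 = $155.08
Roth 401(k) contribution: $253.97
Group life insurance premium: $51.19
Fitness reimbursement repayment: $199.69
(Employer's $406.64 toward group life insurance premium is not withheld from the employee.)
Total deductions = $841.59 + $301.75 + $698.86 + $356.79 + $155.08 + $253.97 + $51.19 + $199.69 = $2,858.92
Net pay = $10,338.90 − $2,858.92 = $7,479.98

$7,479.98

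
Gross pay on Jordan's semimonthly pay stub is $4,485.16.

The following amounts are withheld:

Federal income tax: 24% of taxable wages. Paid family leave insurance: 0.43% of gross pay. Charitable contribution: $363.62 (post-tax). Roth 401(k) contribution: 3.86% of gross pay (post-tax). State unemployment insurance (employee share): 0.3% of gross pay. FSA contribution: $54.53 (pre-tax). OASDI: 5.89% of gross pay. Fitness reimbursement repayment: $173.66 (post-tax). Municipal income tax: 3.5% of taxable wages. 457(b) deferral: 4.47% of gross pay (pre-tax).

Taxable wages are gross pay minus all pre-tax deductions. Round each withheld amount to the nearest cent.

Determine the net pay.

457(b) deferral: $4,485.16 × 0.0447 = $200.49
FSA contribution: $54.53
Pre-tax total = $200.49 + $54.53 = $255.02
Taxable wages = $4,485.16 − $255.02 = $4,230.14
Municipal income tax: $4,230.14 × 0.035 = $148.05
Federal income tax: $4,230.14 × 0.24 = $1,015.23
State unemployment insurance (employee share): $4,485.16 × 0.003 = $13.46
OASDI: $4,485.16 × 0.0589 = $264.18
Paid family leave insurance: $4,485.16 × 0.0043 = $19.29
Roth 401(k) contribution: $4,485.16 × 0.0386 = $173.13
Charitable contribution: $363.62
Fitness reimbursement repayment: $173.66
Total deductions = $200.49 + $54.53 + $148.05 + $1,015.23 + $13.46 + $264.18 + $19.29 + $173.13 + $363.62 + $173.66 = $2,425.64
Net pay = $4,485.16 − $2,425.64 = $2,059.52

$2,059.52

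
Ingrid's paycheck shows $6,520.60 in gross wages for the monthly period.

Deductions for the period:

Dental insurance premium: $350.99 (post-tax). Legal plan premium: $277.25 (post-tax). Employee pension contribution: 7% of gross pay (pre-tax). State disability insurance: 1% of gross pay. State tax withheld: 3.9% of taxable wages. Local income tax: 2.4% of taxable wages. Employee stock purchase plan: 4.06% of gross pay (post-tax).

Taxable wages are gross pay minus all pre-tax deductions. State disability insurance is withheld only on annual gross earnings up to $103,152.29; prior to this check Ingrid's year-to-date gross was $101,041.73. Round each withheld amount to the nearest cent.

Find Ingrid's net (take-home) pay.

$4,768.03

Employee pension contribution: $6,520.60 × 0.07 = $456.44
Taxable wages = $6,520.60 − $456.44 = $6,064.16
State tax withheld: $6,064.16 × 0.039 = $236.50
Local income tax: $6,064.16 × 0.024 = $145.54
State disability insurance: only $103,152.29 − $101,041.73 = $2,110.56 of this check is subject → $2,110.56 × 0.01 = $21.11
Dental insurance premium: $350.99
Employee stock purchase plan: $6,520.60 × 0.0406 = $264.74
Legal plan premium: $277.25
Total deductions = $456.44 + $236.50 + $145.54 + $21.11 + $350.99 + $264.74 + $277.25 = $1,752.57
Net pay = $6,520.60 − $1,752.57 = $4,768.03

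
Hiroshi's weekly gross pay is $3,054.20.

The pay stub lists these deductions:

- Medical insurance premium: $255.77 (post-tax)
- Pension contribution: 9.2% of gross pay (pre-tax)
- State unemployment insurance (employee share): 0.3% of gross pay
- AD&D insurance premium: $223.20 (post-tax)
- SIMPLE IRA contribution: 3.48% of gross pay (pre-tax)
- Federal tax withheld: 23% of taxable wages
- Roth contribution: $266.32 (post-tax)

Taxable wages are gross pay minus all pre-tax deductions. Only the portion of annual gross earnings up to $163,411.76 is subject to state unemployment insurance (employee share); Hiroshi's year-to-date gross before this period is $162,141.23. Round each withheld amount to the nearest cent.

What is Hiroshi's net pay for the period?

$1,304.43

Pension contribution: $3,054.20 × 0.092 = $280.99
SIMPLE IRA contribution: $3,054.20 × 0.0348 = $106.29
Pre-tax total = $280.99 + $106.29 = $387.28
Taxable wages = $3,054.20 − $387.28 = $2,666.92
Federal tax withheld: $2,666.92 × 0.23 = $613.39
State unemployment insurance (employee share): only $163,411.76 − $162,141.23 = $1,270.53 of this check is subject → $1,270.53 × 0.003 = $3.81
AD&D insurance premium: $223.20
Medical insurance premium: $255.77
Roth contribution: $266.32
Total deductions = $280.99 + $106.29 + $613.39 + $3.81 + $223.20 + $255.77 + $266.32 = $1,749.77
Net pay = $3,054.20 − $1,749.77 = $1,304.43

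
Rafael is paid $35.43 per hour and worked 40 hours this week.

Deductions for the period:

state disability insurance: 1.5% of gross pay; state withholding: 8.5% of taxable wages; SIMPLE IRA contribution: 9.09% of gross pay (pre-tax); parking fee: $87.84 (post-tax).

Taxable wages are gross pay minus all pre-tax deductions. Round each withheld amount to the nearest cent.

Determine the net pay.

$1,069.77

Gross pay: 40 × $35.43 = $1,417.20
SIMPLE IRA contribution: $1,417.20 × 0.0909 = $128.82
Taxable wages = $1,417.20 − $128.82 = $1,288.38
State withholding: $1,288.38 × 0.085 = $109.51
State disability insurance: $1,417.20 × 0.015 = $21.26
Parking fee: $87.84
Total deductions = $128.82 + $109.51 + $21.26 + $87.84 = $347.43
Net pay = $1,417.20 − $347.43 = $1,069.77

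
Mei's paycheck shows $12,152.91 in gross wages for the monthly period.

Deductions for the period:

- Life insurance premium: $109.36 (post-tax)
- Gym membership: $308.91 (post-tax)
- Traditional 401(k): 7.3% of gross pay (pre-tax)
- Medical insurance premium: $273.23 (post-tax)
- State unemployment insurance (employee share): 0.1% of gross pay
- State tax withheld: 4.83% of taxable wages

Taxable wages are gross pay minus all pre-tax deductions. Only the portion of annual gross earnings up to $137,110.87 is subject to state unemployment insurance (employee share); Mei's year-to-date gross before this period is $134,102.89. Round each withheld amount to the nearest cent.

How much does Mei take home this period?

$10,027.10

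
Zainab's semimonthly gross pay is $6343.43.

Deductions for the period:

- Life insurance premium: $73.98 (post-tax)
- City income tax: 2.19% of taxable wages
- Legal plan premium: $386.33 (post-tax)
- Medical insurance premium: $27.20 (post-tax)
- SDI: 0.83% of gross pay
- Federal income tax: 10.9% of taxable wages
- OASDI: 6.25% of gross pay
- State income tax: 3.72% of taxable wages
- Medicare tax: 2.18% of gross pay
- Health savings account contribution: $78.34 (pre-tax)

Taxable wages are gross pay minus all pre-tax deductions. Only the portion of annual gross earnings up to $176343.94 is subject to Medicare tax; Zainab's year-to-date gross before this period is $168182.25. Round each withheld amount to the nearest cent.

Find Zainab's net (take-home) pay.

Health savings account contribution: $78.34
Taxable wages = $6343.43 − $78.34 = $6265.09
Federal income tax: $6265.09 × 0.109 = $682.89
State income tax: $6265.09 × 0.0372 = $233.06
City income tax: $6265.09 × 0.0219 = $137.21
Medicare tax: cap not yet reached, full $6343.43 is subject → $6343.43 × 0.0218 = $138.29
OASDI: $6343.43 × 0.0625 = $396.46
SDI: $6343.43 × 0.0083 = $52.65
Medical insurance premium: $27.20
Life insurance premium: $73.98
Legal plan premium: $386.33
Total deductions = $78.34 + $682.89 + $233.06 + $137.21 + $138.29 + $396.46 + $52.65 + $27.20 + $73.98 + $386.33 = $2206.41
Net pay = $6343.43 − $2206.41 = $4137.02

$4137.02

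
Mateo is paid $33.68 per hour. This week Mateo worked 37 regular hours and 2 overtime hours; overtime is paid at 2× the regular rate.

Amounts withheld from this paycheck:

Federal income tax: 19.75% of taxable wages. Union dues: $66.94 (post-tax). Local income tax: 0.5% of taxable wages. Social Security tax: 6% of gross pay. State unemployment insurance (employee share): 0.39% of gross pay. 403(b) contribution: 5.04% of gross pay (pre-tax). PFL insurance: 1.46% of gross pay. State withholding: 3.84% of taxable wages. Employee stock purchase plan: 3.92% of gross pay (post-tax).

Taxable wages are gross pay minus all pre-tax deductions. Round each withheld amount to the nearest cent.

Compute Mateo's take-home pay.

$765.92

Regular pay: 37 × $33.68 = $1,246.16
Overtime pay: 2 × $33.68 × 2 = $134.72
Gross pay = $1,246.16 + $134.72 = $1,380.88
403(b) contribution: $1,380.88 × 0.0504 = $69.60
Taxable wages = $1,380.88 − $69.60 = $1,311.28
State withholding: $1,311.28 × 0.0384 = $50.35
Local income tax: $1,311.28 × 0.005 = $6.56
Federal income tax: $1,311.28 × 0.1975 = $258.98
Social Security tax: $1,380.88 × 0.06 = $82.85
PFL insurance: $1,380.88 × 0.0146 = $20.16
State unemployment insurance (employee share): $1,380.88 × 0.0039 = $5.39
Union dues: $66.94
Employee stock purchase plan: $1,380.88 × 0.0392 = $54.13
Total deductions = $69.60 + $50.35 + $6.56 + $258.98 + $82.85 + $20.16 + $5.39 + $66.94 + $54.13 = $614.96
Net pay = $1,380.88 − $614.96 = $765.92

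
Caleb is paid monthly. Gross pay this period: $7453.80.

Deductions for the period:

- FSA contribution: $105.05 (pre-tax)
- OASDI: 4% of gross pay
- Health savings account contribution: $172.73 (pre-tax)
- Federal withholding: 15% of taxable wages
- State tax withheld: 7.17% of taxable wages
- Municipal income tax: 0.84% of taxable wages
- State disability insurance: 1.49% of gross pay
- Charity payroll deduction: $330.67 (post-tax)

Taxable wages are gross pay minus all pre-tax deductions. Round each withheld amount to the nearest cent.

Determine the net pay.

$4784.94

Health savings account contribution: $172.73
FSA contribution: $105.05
Pre-tax total = $172.73 + $105.05 = $277.78
Taxable wages = $7453.80 − $277.78 = $7176.02
Municipal income tax: $7176.02 × 0.0084 = $60.28
State tax withheld: $7176.02 × 0.0717 = $514.52
Federal withholding: $7176.02 × 0.15 = $1076.40
State disability insurance: $7453.80 × 0.0149 = $111.06
OASDI: $7453.80 × 0.04 = $298.15
Charity payroll deduction: $330.67
Total deductions = $172.73 + $105.05 + $60.28 + $514.52 + $1076.40 + $111.06 + $298.15 + $330.67 = $2668.86
Net pay = $7453.80 − $2668.86 = $4784.94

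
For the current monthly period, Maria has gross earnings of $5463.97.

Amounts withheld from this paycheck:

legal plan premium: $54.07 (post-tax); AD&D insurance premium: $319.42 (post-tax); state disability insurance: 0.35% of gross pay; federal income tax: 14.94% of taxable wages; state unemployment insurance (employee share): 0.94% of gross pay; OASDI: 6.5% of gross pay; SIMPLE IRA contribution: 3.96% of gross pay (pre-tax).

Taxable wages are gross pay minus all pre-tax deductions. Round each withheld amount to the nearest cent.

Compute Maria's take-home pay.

SIMPLE IRA contribution: $5463.97 × 0.0396 = $216.37
Taxable wages = $5463.97 − $216.37 = $5247.60
Federal income tax: $5247.60 × 0.1494 = $783.99
OASDI: $5463.97 × 0.065 = $355.16
State disability insurance: $5463.97 × 0.0035 = $19.12
State unemployment insurance (employee share): $5463.97 × 0.0094 = $51.36
Legal plan premium: $54.07
AD&D insurance premium: $319.42
Total deductions = $216.37 + $783.99 + $355.16 + $19.12 + $51.36 + $54.07 + $319.42 = $1799.49
Net pay = $5463.97 − $1799.49 = $3664.48

$3664.48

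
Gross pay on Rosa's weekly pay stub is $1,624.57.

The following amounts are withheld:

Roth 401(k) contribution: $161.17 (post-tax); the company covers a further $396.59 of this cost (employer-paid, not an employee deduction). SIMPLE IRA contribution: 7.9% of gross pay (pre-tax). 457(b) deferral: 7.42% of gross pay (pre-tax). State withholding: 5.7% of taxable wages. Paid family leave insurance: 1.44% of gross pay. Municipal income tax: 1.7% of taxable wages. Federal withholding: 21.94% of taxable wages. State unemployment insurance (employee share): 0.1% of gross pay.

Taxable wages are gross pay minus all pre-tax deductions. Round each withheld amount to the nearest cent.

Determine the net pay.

$785.88

457(b) deferral: $1,624.57 × 0.0742 = $120.54
SIMPLE IRA contribution: $1,624.57 × 0.079 = $128.34
Pre-tax total = $120.54 + $128.34 = $248.88
Taxable wages = $1,624.57 − $248.88 = $1,375.69
State withholding: $1,375.69 × 0.057 = $78.41
Municipal income tax: $1,375.69 × 0.017 = $23.39
Federal withholding: $1,375.69 × 0.2194 = $301.83
Paid family leave insurance: $1,624.57 × 0.0144 = $23.39
State unemployment insurance (employee share): $1,624.57 × 0.001 = $1.62
Roth 401(k) contribution: $161.17
(Employer's $396.59 toward Roth 401(k) contribution is not withheld from the employee.)
Total deductions = $120.54 + $128.34 + $78.41 + $23.39 + $301.83 + $23.39 + $1.62 + $161.17 = $838.69
Net pay = $1,624.57 − $838.69 = $785.88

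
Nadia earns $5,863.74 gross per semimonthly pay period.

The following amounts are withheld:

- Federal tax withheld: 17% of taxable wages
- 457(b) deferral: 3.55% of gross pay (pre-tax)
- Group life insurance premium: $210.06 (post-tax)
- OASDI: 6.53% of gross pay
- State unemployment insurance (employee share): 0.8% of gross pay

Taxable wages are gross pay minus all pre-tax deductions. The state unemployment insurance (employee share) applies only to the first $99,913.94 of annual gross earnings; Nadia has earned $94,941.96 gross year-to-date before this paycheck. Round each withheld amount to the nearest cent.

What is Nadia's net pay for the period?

457(b) deferral: $5,863.74 × 0.0355 = $208.16
Taxable wages = $5,863.74 − $208.16 = $5,655.58
Federal tax withheld: $5,655.58 × 0.17 = $961.45
State unemployment insurance (employee share): only $99,913.94 − $94,941.96 = $4,971.98 of this check is subject → $4,971.98 × 0.008 = $39.78
OASDI: $5,863.74 × 0.0653 = $382.90
Group life insurance premium: $210.06
Total deductions = $208.16 + $961.45 + $39.78 + $382.90 + $210.06 = $1,802.35
Net pay = $5,863.74 − $1,802.35 = $4,061.39

$4,061.39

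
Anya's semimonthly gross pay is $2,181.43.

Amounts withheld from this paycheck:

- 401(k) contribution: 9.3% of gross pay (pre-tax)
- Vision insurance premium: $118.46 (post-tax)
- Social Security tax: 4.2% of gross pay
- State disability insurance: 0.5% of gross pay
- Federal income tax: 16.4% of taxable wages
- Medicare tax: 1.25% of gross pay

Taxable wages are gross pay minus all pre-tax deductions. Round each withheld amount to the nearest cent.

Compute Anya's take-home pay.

$1,405.82

401(k) contribution: $2,181.43 × 0.093 = $202.87
Taxable wages = $2,181.43 − $202.87 = $1,978.56
Federal income tax: $1,978.56 × 0.164 = $324.48
Medicare tax: $2,181.43 × 0.0125 = $27.27
Social Security tax: $2,181.43 × 0.042 = $91.62
State disability insurance: $2,181.43 × 0.005 = $10.91
Vision insurance premium: $118.46
Total deductions = $202.87 + $324.48 + $27.27 + $91.62 + $10.91 + $118.46 = $775.61
Net pay = $2,181.43 − $775.61 = $1,405.82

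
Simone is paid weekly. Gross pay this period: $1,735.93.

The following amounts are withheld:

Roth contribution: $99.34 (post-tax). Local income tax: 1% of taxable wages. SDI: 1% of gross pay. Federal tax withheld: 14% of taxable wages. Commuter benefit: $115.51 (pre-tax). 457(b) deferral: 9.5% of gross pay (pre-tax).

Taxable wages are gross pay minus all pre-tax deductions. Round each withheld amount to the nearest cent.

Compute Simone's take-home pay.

$1,120.48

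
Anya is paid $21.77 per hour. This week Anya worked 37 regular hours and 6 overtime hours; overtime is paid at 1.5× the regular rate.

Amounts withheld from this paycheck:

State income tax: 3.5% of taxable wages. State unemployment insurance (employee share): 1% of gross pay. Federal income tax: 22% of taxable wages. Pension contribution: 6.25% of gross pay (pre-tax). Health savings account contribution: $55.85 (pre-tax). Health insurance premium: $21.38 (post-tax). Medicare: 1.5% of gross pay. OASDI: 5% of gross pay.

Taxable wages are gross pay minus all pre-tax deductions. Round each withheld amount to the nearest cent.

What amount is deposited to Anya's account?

$561.34

Regular pay: 37 × $21.77 = $805.49
Overtime pay: 6 × $21.77 × 1.5 = $195.93
Gross pay = $805.49 + $195.93 = $1,001.42
Health savings account contribution: $55.85
Pension contribution: $1,001.42 × 0.0625 = $62.59
Pre-tax total = $55.85 + $62.59 = $118.44
Taxable wages = $1,001.42 − $118.44 = $882.98
State income tax: $882.98 × 0.035 = $30.90
Federal income tax: $882.98 × 0.22 = $194.26
Medicare: $1,001.42 × 0.015 = $15.02
State unemployment insurance (employee share): $1,001.42 × 0.01 = $10.01
OASDI: $1,001.42 × 0.05 = $50.07
Health insurance premium: $21.38
Total deductions = $55.85 + $62.59 + $30.90 + $194.26 + $15.02 + $10.01 + $50.07 + $21.38 = $440.08
Net pay = $1,001.42 − $440.08 = $561.34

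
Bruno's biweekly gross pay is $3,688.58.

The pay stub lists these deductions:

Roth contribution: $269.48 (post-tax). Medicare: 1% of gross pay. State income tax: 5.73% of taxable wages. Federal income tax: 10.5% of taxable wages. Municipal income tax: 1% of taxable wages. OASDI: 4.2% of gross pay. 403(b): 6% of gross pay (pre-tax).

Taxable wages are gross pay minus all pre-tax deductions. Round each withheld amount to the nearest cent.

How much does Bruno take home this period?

403(b): $3,688.58 × 0.06 = $221.31
Taxable wages = $3,688.58 − $221.31 = $3,467.27
Federal income tax: $3,467.27 × 0.105 = $364.06
State income tax: $3,467.27 × 0.0573 = $198.67
Municipal income tax: $3,467.27 × 0.01 = $34.67
OASDI: $3,688.58 × 0.042 = $154.92
Medicare: $3,688.58 × 0.01 = $36.89
Roth contribution: $269.48
Total deductions = $221.31 + $364.06 + $198.67 + $34.67 + $154.92 + $36.89 + $269.48 = $1,280.00
Net pay = $3,688.58 − $1,280.00 = $2,408.58

$2,408.58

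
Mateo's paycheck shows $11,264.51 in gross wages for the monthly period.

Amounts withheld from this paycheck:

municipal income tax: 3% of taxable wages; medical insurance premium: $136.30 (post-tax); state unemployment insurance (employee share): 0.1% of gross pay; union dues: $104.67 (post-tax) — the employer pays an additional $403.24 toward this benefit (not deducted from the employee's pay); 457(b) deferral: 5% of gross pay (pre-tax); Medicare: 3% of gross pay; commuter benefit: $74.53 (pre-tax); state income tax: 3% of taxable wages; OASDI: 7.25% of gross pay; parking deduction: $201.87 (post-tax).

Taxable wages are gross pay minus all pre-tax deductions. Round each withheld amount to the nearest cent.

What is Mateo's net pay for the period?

$8,380.43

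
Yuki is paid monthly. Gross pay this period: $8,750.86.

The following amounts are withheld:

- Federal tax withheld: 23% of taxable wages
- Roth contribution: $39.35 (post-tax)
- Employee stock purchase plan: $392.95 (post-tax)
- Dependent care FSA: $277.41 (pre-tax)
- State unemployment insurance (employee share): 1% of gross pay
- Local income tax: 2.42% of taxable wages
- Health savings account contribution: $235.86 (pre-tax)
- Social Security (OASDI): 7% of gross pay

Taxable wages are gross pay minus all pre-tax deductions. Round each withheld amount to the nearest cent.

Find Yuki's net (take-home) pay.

$5,011.22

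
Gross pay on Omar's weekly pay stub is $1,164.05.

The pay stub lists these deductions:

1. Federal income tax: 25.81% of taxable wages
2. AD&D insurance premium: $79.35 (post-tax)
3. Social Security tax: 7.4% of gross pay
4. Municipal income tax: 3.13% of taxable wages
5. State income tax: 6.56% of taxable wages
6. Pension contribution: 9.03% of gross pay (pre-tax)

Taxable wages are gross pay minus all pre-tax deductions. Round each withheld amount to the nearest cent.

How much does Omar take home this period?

$517.53

Pension contribution: $1,164.05 × 0.0903 = $105.11
Taxable wages = $1,164.05 − $105.11 = $1,058.94
State income tax: $1,058.94 × 0.0656 = $69.47
Federal income tax: $1,058.94 × 0.2581 = $273.31
Municipal income tax: $1,058.94 × 0.0313 = $33.14
Social Security tax: $1,164.05 × 0.074 = $86.14
AD&D insurance premium: $79.35
Total deductions = $105.11 + $69.47 + $273.31 + $33.14 + $86.14 + $79.35 = $646.52
Net pay = $1,164.05 − $646.52 = $517.53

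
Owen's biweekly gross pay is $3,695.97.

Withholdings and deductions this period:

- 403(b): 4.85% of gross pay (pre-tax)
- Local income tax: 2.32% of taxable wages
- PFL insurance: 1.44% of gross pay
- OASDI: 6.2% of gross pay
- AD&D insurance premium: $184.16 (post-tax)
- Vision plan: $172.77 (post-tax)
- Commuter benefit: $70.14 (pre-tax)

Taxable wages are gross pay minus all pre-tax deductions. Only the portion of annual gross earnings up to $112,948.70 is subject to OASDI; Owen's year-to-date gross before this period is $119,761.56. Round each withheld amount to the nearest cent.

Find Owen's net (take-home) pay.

Commuter benefit: $70.14
403(b): $3,695.97 × 0.0485 = $179.25
Pre-tax total = $70.14 + $179.25 = $249.39
Taxable wages = $3,695.97 − $249.39 = $3,446.58
Local income tax: $3,446.58 × 0.0232 = $79.96
OASDI: annual cap $112,948.70 already reached (YTD $119,761.56), so $0.00
PFL insurance: $3,695.97 × 0.0144 = $53.22
AD&D insurance premium: $184.16
Vision plan: $172.77
Total deductions = $70.14 + $179.25 + $79.96 + $0.00 + $53.22 + $184.16 + $172.77 = $739.50
Net pay = $3,695.97 − $739.50 = $2,956.47

$2,956.47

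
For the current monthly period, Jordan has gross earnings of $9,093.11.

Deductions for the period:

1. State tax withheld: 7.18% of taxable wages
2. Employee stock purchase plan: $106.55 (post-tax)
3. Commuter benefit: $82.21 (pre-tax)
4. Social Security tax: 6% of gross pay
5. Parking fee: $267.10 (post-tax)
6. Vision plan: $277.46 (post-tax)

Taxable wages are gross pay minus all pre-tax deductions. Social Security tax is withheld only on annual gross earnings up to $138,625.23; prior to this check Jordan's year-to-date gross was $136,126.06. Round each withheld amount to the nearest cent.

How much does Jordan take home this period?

$7,562.86

Commuter benefit: $82.21
Taxable wages = $9,093.11 − $82.21 = $9,010.90
State tax withheld: $9,010.90 × 0.0718 = $646.98
Social Security tax: only $138,625.23 − $136,126.06 = $2,499.17 of this check is subject → $2,499.17 × 0.06 = $149.95
Vision plan: $277.46
Employee stock purchase plan: $106.55
Parking fee: $267.10
Total deductions = $82.21 + $646.98 + $149.95 + $277.46 + $106.55 + $267.10 = $1,530.25
Net pay = $9,093.11 − $1,530.25 = $7,562.86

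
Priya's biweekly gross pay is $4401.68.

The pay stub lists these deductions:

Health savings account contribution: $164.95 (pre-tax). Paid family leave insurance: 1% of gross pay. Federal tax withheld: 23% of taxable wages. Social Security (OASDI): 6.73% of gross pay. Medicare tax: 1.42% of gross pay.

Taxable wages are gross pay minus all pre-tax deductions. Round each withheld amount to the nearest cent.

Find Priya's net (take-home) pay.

$2859.53

Health savings account contribution: $164.95
Taxable wages = $4401.68 − $164.95 = $4236.73
Federal tax withheld: $4236.73 × 0.23 = $974.45
Medicare tax: $4401.68 × 0.0142 = $62.50
Paid family leave insurance: $4401.68 × 0.01 = $44.02
Social Security (OASDI): $4401.68 × 0.0673 = $296.23
Total deductions = $164.95 + $974.45 + $62.50 + $44.02 + $296.23 = $1542.15
Net pay = $4401.68 − $1542.15 = $2859.53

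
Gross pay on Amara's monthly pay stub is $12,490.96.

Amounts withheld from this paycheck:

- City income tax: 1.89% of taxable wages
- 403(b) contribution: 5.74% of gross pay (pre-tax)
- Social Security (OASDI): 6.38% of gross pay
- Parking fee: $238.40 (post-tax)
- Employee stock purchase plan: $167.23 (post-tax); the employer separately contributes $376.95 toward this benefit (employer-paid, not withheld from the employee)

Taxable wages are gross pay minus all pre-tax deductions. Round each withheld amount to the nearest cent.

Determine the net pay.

403(b) contribution: $12,490.96 × 0.0574 = $716.98
Taxable wages = $12,490.96 − $716.98 = $11,773.98
City income tax: $11,773.98 × 0.0189 = $222.53
Social Security (OASDI): $12,490.96 × 0.0638 = $796.92
Parking fee: $238.40
Employee stock purchase plan: $167.23
(Employer's $376.95 toward employee stock purchase plan is not withheld from the employee.)
Total deductions = $716.98 + $222.53 + $796.92 + $238.40 + $167.23 = $2,142.06
Net pay = $12,490.96 − $2,142.06 = $10,348.90

$10,348.90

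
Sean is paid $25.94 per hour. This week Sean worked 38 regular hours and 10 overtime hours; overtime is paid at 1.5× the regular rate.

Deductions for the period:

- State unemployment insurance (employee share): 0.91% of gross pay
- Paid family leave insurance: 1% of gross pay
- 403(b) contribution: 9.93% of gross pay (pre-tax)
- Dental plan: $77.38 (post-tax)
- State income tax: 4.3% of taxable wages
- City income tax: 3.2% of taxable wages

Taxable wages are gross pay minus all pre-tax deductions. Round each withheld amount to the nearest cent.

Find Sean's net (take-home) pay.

$1,041.78

Regular pay: 38 × $25.94 = $985.72
Overtime pay: 10 × $25.94 × 1.5 = $389.10
Gross pay = $985.72 + $389.10 = $1,374.82
403(b) contribution: $1,374.82 × 0.0993 = $136.52
Taxable wages = $1,374.82 − $136.52 = $1,238.30
City income tax: $1,238.30 × 0.032 = $39.63
State income tax: $1,238.30 × 0.043 = $53.25
Paid family leave insurance: $1,374.82 × 0.01 = $13.75
State unemployment insurance (employee share): $1,374.82 × 0.0091 = $12.51
Dental plan: $77.38
Total deductions = $136.52 + $39.63 + $53.25 + $13.75 + $12.51 + $77.38 = $333.04
Net pay = $1,374.82 − $333.04 = $1,041.78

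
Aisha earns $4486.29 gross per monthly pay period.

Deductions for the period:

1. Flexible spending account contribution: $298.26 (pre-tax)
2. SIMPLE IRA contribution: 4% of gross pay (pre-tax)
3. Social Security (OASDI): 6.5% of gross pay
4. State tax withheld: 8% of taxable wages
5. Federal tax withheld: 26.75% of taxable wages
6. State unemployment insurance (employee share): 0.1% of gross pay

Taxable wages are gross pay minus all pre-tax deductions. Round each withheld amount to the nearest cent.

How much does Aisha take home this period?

$2319.49

Flexible spending account contribution: $298.26
SIMPLE IRA contribution: $4486.29 × 0.04 = $179.45
Pre-tax total = $298.26 + $179.45 = $477.71
Taxable wages = $4486.29 − $477.71 = $4008.58
State tax withheld: $4008.58 × 0.08 = $320.69
Federal tax withheld: $4008.58 × 0.2675 = $1072.30
State unemployment insurance (employee share): $4486.29 × 0.001 = $4.49
Social Security (OASDI): $4486.29 × 0.065 = $291.61
Total deductions = $298.26 + $179.45 + $320.69 + $1072.30 + $4.49 + $291.61 = $2166.80
Net pay = $4486.29 − $2166.80 = $2319.49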